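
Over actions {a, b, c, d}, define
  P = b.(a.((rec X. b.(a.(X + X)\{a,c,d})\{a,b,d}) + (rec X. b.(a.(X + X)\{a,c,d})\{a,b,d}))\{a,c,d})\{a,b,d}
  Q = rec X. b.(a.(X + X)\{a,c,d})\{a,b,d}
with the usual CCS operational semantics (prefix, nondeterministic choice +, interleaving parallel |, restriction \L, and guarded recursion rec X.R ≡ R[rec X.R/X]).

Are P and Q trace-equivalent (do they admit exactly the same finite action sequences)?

traces(P) = traces(Q)

P's transition system — 2 states:
  m0 = b.(a.((rec X. b.(a.(X + X)\{a,c,d})\{a,b,d}) + (rec X. b.(a.(X + X)\{a,c,d})\{a,b,d}))\{a,c,d})\{a,b,d} :: -b-> m1
  m1 = (a.((rec X. b.(a.(X + X)\{a,c,d})\{a,b,d}) + (rec X. b.(a.(X + X)\{a,c,d})\{a,b,d}))\{a,c,d})\{a,b,d} :: stopped
Q's transition system — 2 states:
  n0 = rec X. b.(a.(X + X)\{a,c,d})\{a,b,d} :: -b-> n1
  n1 = (a.((rec X. b.(a.(X + X)\{a,c,d})\{a,b,d}) + (rec X. b.(a.(X + X)\{a,c,d})\{a,b,d}))\{a,c,d})\{a,b,d} :: stopped
Coarsest stable partition (strong bisimilarity classes):
  B0 = {m0, n0}
  B1 = {m1, n1}
m0 ∈ B0, n0 ∈ B0 → same block
Bisimilar ⇒ trace-equivalent.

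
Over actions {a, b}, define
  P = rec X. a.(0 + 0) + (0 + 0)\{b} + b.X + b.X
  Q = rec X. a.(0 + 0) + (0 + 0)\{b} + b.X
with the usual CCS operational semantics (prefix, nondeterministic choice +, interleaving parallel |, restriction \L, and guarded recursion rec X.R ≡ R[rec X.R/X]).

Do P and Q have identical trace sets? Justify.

traces(P) = traces(Q)

Reachable graph of P (2 states):
  m0 = rec X. a.(0 + 0) + (0 + 0)\{b} + b.X + b.X → -a-> m1, -b-> m0
  m1 = 0 + 0 → ∅
Reachable graph of Q (2 states):
  n0 = rec X. a.(0 + 0) + (0 + 0)\{b} + b.X → -a-> n1, -b-> n0
  n1 = 0 + 0 → ∅
Bisimilarity quotient blocks:
  B0 = {m0, n0}
  B1 = {m1, n1}
m0 ∈ B0, n0 ∈ B0 → same block
Bisimilar ⇒ trace-equivalent.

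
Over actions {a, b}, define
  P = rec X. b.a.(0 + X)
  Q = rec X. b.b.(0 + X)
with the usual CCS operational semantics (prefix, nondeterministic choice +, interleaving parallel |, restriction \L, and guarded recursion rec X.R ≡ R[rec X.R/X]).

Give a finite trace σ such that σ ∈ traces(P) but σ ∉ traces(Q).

ba

LTS(P): 3 reachable states
  s0 = rec X. b.a.(0 + X) | -b-> s1
  s1 = a.(0 + (rec X. b.a.(0 + X))) | -a-> s2
  s2 = 0 + (rec X. b.a.(0 + X)) | -b-> s1
LTS(Q): 3 reachable states
  t0 = rec X. b.b.(0 + X) | -b-> t1
  t1 = b.(0 + (rec X. b.b.(0 + X))) | -b-> t2
  t2 = 0 + (rec X. b.b.(0 + X)) | -b-> t1
Executing ba from P (initial set {s0}):
  after b @ step 1: {s1}
  after a @ step 2: {s2}
  — P admits the full trace.
Executing ba from Q (initial set {t0}):
  after b @ step 1: {t1}
  after a @ step 2: ∅  — Q cannot continue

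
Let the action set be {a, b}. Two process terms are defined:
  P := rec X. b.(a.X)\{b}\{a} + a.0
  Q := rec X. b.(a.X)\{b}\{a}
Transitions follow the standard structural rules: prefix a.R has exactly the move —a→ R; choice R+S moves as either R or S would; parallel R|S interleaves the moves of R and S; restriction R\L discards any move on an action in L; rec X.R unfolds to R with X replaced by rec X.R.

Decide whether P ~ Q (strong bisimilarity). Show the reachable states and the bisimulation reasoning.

NO

LTS(P): 3 reachable states
  m0 = rec X. b.(a.X)\{b}\{a} + a.0 | =a=> m1, =b=> m2
  m1 = 0 | stopped
  m2 = (a.(rec X. b.(a.X)\{b}\{a} + a.0))\{b}\{a} | stopped
LTS(Q): 2 reachable states
  n0 = rec X. b.(a.X)\{b}\{a} | =b=> n1
  n1 = (a.(rec X. b.(a.X)\{b}\{a}))\{b}\{a} | stopped
Partition-refinement fixed point:
  B0 = {m0}
  B1 = {m1, m2, n1}
  B2 = {n0}
m0 ∈ B0, n0 ∈ B2 → different blocks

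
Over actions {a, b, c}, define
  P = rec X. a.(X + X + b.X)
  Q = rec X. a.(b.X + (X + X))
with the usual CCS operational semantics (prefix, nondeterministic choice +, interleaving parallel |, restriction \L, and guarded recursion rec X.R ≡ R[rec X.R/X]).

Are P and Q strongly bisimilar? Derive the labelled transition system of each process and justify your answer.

Reachable graph of P (2 states):
  u0 = rec X. a.(X + X + b.X) → -a-> u1
  u1 = (rec X. a.(X + X + b.X)) + (rec X. a.(X + X + b.X)) + b.(rec X. a.(X + X + b.X)) → -a-> u1, -b-> u0
Reachable graph of Q (2 states):
  v0 = rec X. a.(b.X + (X + X)) → -a-> v1
  v1 = b.(rec X. a.(b.X + (X + X))) + ((rec X. a.(b.X + (X + X))) + (rec X. a.(b.X + (X + X)))) → -a-> v1, -b-> v0
Bisimilarity quotient blocks:
  B0 = {u0, v0}
  B1 = {u1, v1}
u0 ∈ B0, v0 ∈ B0 → same block

YES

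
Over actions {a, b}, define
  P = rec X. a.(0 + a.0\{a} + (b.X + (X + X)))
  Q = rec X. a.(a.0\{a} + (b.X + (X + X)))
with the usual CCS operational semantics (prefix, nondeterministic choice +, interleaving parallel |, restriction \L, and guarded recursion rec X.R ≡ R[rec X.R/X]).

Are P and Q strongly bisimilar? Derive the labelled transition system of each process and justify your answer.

YES

Reachable graph of P (3 states):
  s0 = rec X. a.(0 + a.0\{a} + (b.X + (X + X))) | =a=> s1
  s1 = 0 + a.0\{a} + (b.(rec X. a.(0 + a.0\{a} + (b.X + (X + X)))) + ((rec X. a.(0 + a.0\{a} + (b.X + (X + X)))) + (rec X. a.(0 + a.0\{a} + (b.X + (X + X)))))) | =a=> s1, =a=> s2, =b=> s0
  s2 = 0\{a} | stopped
Reachable graph of Q (3 states):
  t0 = rec X. a.(a.0\{a} + (b.X + (X + X))) | =a=> t1
  t1 = a.0\{a} + (b.(rec X. a.(a.0\{a} + (b.X + (X + X)))) + ((rec X. a.(a.0\{a} + (b.X + (X + X)))) + (rec X. a.(a.0\{a} + (b.X + (X + X)))))) | =a=> t1, =a=> t2, =b=> t0
  t2 = 0\{a} | stopped
Partition-refinement fixed point:
  B0 = {s0, t0}
  B1 = {s1, t1}
  B2 = {s2, t2}
s0 ∈ B0, t0 ∈ B0 → same block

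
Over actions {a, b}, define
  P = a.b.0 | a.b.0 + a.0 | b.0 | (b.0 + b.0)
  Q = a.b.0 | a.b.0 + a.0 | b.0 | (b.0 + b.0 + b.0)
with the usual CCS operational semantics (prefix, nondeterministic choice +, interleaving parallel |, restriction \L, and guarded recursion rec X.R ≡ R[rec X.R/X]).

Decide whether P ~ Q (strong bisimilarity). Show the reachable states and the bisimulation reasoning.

P ~ Q

Reachable graph of P (16 states):
  s0 = a.b.0 | a.b.0 + a.0 | b.0 | (b.0 + b.0) :: ··a··> s1, ··a··> s2, ··a··> s3, ··b··> s4, ··b··> s5
  s1 = 0 | b.0 | (b.0 + b.0) :: ··b··> s6, ··b··> s7
  s2 = a.b.0 | b.0 :: ··a··> s8, ··b··> s9
  s3 = b.0 | a.b.0 :: ··a··> s8, ··b··> s10
  s4 = a.0 | 0 | (b.0 + b.0) :: ··a··> s6, ··b··> s11
  s5 = a.0 | b.0 | 0 :: ··a··> s7, ··b··> s11
  s6 = 0 | 0 | (b.0 + b.0) :: ··b··> s12
  s7 = 0 | b.0 | 0 :: ··b··> s12
  s8 = b.0 | b.0 :: ··b··> s13, ··b··> s14
  s9 = a.b.0 | 0 :: ··a··> s14
  s10 = 0 | a.b.0 :: ··a··> s13
  s11 = a.0 | 0 | 0 :: ··a··> s12
  s12 = 0 | 0 | 0 :: ∅
  s13 = 0 | b.0 :: ··b··> s15
  s14 = b.0 | 0 :: ··b··> s15
  s15 = 0 | 0 :: ∅
Reachable graph of Q (16 states):
  t0 = a.b.0 | a.b.0 + a.0 | b.0 | (b.0 + b.0 + b.0) :: ··a··> t1, ··a··> t2, ··a··> t3, ··b··> t4, ··b··> t5
  t1 = 0 | b.0 | (b.0 + b.0 + b.0) :: ··b··> t6, ··b··> t7
  t2 = a.b.0 | b.0 :: ··a··> t8, ··b··> t9
  t3 = b.0 | a.b.0 :: ··a··> t8, ··b··> t10
  t4 = a.0 | 0 | (b.0 + b.0 + b.0) :: ··a··> t6, ··b··> t11
  t5 = a.0 | b.0 | 0 :: ··a··> t7, ··b··> t11
  t6 = 0 | 0 | (b.0 + b.0 + b.0) :: ··b··> t12
  t7 = 0 | b.0 | 0 :: ··b··> t12
  t8 = b.0 | b.0 :: ··b··> t13, ··b··> t14
  t9 = a.b.0 | 0 :: ··a··> t14
  t10 = 0 | a.b.0 :: ··a··> t13
  t11 = a.0 | 0 | 0 :: ··a··> t12
  t12 = 0 | 0 | 0 :: ∅
  t13 = 0 | b.0 :: ··b··> t15
  t14 = b.0 | 0 :: ··b··> t15
  t15 = 0 | 0 :: ∅
Partition-refinement fixed point:
  B0 = {s0, t0}
  B1 = {s2, s3, t2, t3}
  B2 = {s1, s8, t1, t8}
  B3 = {s13, s14, s6, s7, t13, t14, t6, t7}
  B4 = {s12, s15, t12, t15}
  B5 = {s10, s9, t10, t9}
  B6 = {s4, s5, t4, t5}
  B7 = {s11, t11}
s0 ∈ B0, t0 ∈ B0 → same block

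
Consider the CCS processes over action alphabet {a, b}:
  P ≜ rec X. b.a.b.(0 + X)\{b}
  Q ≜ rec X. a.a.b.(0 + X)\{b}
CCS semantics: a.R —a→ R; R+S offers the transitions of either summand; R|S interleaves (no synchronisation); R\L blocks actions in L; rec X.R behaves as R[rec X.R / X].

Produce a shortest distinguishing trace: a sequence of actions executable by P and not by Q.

b

P's transition system — 4 states:
  p0 = rec X. b.a.b.(0 + X)\{b} → =b=> p1
  p1 = a.b.(0 + (rec X. b.a.b.(0 + X)\{b}))\{b} → =a=> p2
  p2 = b.(0 + (rec X. b.a.b.(0 + X)\{b}))\{b} → =b=> p3
  p3 = (0 + (rec X. b.a.b.(0 + X)\{b}))\{b} → deadlocked
Q's transition system — 6 states:
  q0 = rec X. a.a.b.(0 + X)\{b} → =a=> q1
  q1 = a.b.(0 + (rec X. a.a.b.(0 + X)\{b}))\{b} → =a=> q2
  q2 = b.(0 + (rec X. a.a.b.(0 + X)\{b}))\{b} → =b=> q3
  q3 = (0 + (rec X. a.a.b.(0 + X)\{b}))\{b} → =a=> q4
  q4 = (a.b.(0 + (rec X. a.a.b.(0 + X)\{b}))\{b})\{b} → =a=> q5
  q5 = (b.(0 + (rec X. a.a.b.(0 + X)\{b}))\{b})\{b} → deadlocked
Trace ⟨b⟩ through P, begin at {p0}:
  step 1 (b): {p1}
  P completes σ.
Trace ⟨b⟩ through Q, begin at {q0}:
  step 1 (b): ∅  — Q cannot continue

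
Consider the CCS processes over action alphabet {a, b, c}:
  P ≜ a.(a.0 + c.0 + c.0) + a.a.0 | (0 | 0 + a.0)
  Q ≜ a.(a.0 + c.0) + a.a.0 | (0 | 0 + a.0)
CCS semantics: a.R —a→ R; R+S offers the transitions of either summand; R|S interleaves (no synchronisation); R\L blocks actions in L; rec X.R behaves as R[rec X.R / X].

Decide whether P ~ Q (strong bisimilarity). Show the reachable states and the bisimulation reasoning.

YES

Reachable graph of P (8 states):
  p0 = a.(a.0 + c.0 + c.0) + a.a.0 | (0 | 0 + a.0) | =a=> p1, =a=> p2, =a=> p3
  p1 = a.0 + c.0 + c.0 | =a=> p4, =c=> p4
  p2 = a.0 | (0 | 0 + a.0) | =a=> p5, =a=> p6
  p3 = a.a.0 | 0 | =a=> p6
  p4 = 0 | ∅
  p5 = 0 | (0 | 0 + a.0) | =a=> p7
  p6 = a.0 | 0 | =a=> p7
  p7 = 0 | 0 | ∅
Reachable graph of Q (8 states):
  q0 = a.(a.0 + c.0) + a.a.0 | (0 | 0 + a.0) | =a=> q1, =a=> q2, =a=> q3
  q1 = a.0 + c.0 | =a=> q4, =c=> q4
  q2 = a.0 | (0 | 0 + a.0) | =a=> q5, =a=> q6
  q3 = a.a.0 | 0 | =a=> q6
  q4 = 0 | ∅
  q5 = 0 | (0 | 0 + a.0) | =a=> q7
  q6 = a.0 | 0 | =a=> q7
  q7 = 0 | 0 | ∅
Coarsest stable partition (strong bisimilarity classes):
  B0 = {p0, q0}
  B1 = {p2, p3, q2, q3}
  B2 = {p5, p6, q5, q6}
  B3 = {p4, p7, q4, q7}
  B4 = {p1, q1}
p0 ∈ B0, q0 ∈ B0 → same block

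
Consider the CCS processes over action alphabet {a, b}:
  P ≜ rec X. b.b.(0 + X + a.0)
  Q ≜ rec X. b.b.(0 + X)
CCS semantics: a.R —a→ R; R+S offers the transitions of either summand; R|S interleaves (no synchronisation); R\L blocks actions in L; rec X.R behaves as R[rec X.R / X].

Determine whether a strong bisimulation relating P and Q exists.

Reachable graph of P (4 states):
  p0 = rec X. b.b.(0 + X + a.0) :: =b=> p1
  p1 = b.(0 + (rec X. b.b.(0 + X + a.0)) + a.0) :: =b=> p2
  p2 = 0 + (rec X. b.b.(0 + X + a.0)) + a.0 :: =a=> p3, =b=> p1
  p3 = 0 :: stopped
Reachable graph of Q (3 states):
  q0 = rec X. b.b.(0 + X) :: =b=> q1
  q1 = b.(0 + (rec X. b.b.(0 + X))) :: =b=> q2
  q2 = 0 + (rec X. b.b.(0 + X)) :: =b=> q1
Bisimilarity quotient blocks:
  B0 = {p0}
  B1 = {p1}
  B2 = {p2}
  B3 = {p3}
  B4 = {q0, q1, q2}
p0 ∈ B0, q0 ∈ B4 → different blocks

P ≁ Q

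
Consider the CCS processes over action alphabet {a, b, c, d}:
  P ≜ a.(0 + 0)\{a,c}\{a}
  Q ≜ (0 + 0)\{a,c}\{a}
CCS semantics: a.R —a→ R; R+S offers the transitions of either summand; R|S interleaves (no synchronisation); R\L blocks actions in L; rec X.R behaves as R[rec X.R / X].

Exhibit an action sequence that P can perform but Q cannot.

P's transition system — 2 states:
  p0 = a.(0 + 0)\{a,c}\{a} | ··a··> p1
  p1 = (0 + 0)\{a,c}\{a} | deadlocked
Q's transition system — 1 states:
  q0 = (0 + 0)\{a,c}\{a} | deadlocked
Run σ = ⟨a⟩ on P: start {p0}
  after a @ step 1: {p1}
  — P admits the full trace.
Run σ = ⟨a⟩ on Q: start {q0}
  after a @ step 1: ∅ (Q stuck)

a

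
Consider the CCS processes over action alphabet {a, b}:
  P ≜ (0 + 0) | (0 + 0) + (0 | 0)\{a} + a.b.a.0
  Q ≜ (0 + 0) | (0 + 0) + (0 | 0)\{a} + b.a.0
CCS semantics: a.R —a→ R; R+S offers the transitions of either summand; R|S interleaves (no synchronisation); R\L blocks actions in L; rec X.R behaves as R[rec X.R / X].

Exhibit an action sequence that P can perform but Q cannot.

a

P's transition system — 4 states:
  m0 = (0 + 0) | (0 + 0) + (0 | 0)\{a} + a.b.a.0 has moves =a=> m1
  m1 = b.a.0 has moves =b=> m2
  m2 = a.0 has moves =a=> m3
  m3 = 0 has moves deadlocked
Q's transition system — 3 states:
  n0 = (0 + 0) | (0 + 0) + (0 | 0)\{a} + b.a.0 has moves =b=> n1
  n1 = a.0 has moves =a=> n2
  n2 = 0 has moves deadlocked
Trace ⟨a⟩ through P, begin at {m0}:
  [1] a ⇒ {m1}
  P completes σ.
Trace ⟨a⟩ through Q, begin at {n0}:
  [1] a ⇒ no successor for Q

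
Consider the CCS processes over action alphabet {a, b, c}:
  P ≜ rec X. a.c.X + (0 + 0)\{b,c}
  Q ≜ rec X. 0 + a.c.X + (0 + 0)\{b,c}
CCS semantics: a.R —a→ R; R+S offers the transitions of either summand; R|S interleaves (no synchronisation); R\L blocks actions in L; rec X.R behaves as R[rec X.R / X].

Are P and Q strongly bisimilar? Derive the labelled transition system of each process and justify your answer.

LTS(P): 2 reachable states
  u0 = rec X. a.c.X + (0 + 0)\{b,c} has moves ··a··> u1
  u1 = c.(rec X. a.c.X + (0 + 0)\{b,c}) has moves ··c··> u0
LTS(Q): 2 reachable states
  v0 = rec X. 0 + a.c.X + (0 + 0)\{b,c} has moves ··a··> v1
  v1 = c.(rec X. 0 + a.c.X + (0 + 0)\{b,c}) has moves ··c··> v0
Coarsest stable partition (strong bisimilarity classes):
  B0 = {u0, v0}
  B1 = {u1, v1}
u0 ∈ B0, v0 ∈ B0 → same block

bisimilar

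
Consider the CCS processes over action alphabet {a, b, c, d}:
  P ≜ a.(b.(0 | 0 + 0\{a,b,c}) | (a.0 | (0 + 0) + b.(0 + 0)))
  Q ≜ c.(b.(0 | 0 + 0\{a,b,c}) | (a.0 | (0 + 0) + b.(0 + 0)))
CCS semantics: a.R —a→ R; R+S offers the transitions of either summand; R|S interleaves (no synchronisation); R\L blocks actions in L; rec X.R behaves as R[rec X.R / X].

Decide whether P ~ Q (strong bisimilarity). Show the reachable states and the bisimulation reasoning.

NO

Reachable graph of P (7 states):
  p0 = a.(b.(0 | 0 + 0\{a,b,c}) | (a.0 | (0 + 0) + b.(0 + 0))) has moves ··a··> p1
  p1 = b.(0 | 0 + 0\{a,b,c}) | (a.0 | (0 + 0) + b.(0 + 0)) has moves ··a··> p2, ··b··> p3, ··b··> p4
  p2 = b.(0 | 0 + 0\{a,b,c}) | (0 | (0 + 0)) has moves ··b··> p5
  p3 = (0 | 0 + 0\{a,b,c}) | (a.0 | (0 + 0) + b.(0 + 0)) has moves ··a··> p5, ··b··> p6
  p4 = b.(0 | 0 + 0\{a,b,c}) | (0 + 0) has moves ··b··> p6
  p5 = (0 | 0 + 0\{a,b,c}) | (0 | (0 + 0)) has moves (no moves)
  p6 = (0 | 0 + 0\{a,b,c}) | (0 + 0) has moves (no moves)
Reachable graph of Q (7 states):
  q0 = c.(b.(0 | 0 + 0\{a,b,c}) | (a.0 | (0 + 0) + b.(0 + 0))) has moves ··c··> q1
  q1 = b.(0 | 0 + 0\{a,b,c}) | (a.0 | (0 + 0) + b.(0 + 0)) has moves ··a··> q2, ··b··> q3, ··b··> q4
  q2 = b.(0 | 0 + 0\{a,b,c}) | (0 | (0 + 0)) has moves ··b··> q5
  q3 = (0 | 0 + 0\{a,b,c}) | (a.0 | (0 + 0) + b.(0 + 0)) has moves ··a··> q5, ··b··> q6
  q4 = b.(0 | 0 + 0\{a,b,c}) | (0 + 0) has moves ··b··> q6
  q5 = (0 | 0 + 0\{a,b,c}) | (0 | (0 + 0)) has moves (no moves)
  q6 = (0 | 0 + 0\{a,b,c}) | (0 + 0) has moves (no moves)
Bisimilarity quotient blocks:
  B0 = {p0}
  B1 = {p1, q1}
  B2 = {p2, p4, q2, q4}
  B3 = {p5, p6, q5, q6}
  B4 = {p3, q3}
  B5 = {q0}
p0 ∈ B0, q0 ∈ B5 → different blocks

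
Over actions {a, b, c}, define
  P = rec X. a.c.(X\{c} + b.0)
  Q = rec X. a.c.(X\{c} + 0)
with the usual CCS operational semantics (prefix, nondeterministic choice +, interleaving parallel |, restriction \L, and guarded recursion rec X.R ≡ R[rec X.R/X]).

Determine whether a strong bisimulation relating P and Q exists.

not bisimilar

P's transition system — 5 states:
  m0 = rec X. a.c.(X\{c} + b.0) | --a--▸ m1
  m1 = c.((rec X. a.c.(X\{c} + b.0))\{c} + b.0) | --c--▸ m2
  m2 = (rec X. a.c.(X\{c} + b.0))\{c} + b.0 | --a--▸ m3, --b--▸ m4
  m3 = (c.((rec X. a.c.(X\{c} + b.0))\{c} + b.0))\{c} | ·
  m4 = 0 | ·
Q's transition system — 4 states:
  n0 = rec X. a.c.(X\{c} + 0) | --a--▸ n1
  n1 = c.((rec X. a.c.(X\{c} + 0))\{c} + 0) | --c--▸ n2
  n2 = (rec X. a.c.(X\{c} + 0))\{c} + 0 | --a--▸ n3
  n3 = (c.((rec X. a.c.(X\{c} + 0))\{c} + 0))\{c} | ·
Partition-refinement fixed point:
  B0 = {m0}
  B1 = {m1}
  B2 = {m2}
  B3 = {m3, m4, n3}
  B4 = {n0}
  B5 = {n1}
  B6 = {n2}
m0 ∈ B0, n0 ∈ B4 → different blocks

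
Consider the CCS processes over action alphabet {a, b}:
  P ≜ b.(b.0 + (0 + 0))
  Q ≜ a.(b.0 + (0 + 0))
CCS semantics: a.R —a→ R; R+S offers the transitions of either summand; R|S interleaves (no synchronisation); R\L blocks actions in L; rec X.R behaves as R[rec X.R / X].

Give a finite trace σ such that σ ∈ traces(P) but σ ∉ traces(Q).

b

P's transition system — 3 states:
  p0 = b.(b.0 + (0 + 0)) :: =b=> p1
  p1 = b.0 + (0 + 0) :: =b=> p2
  p2 = 0 :: ·
Q's transition system — 3 states:
  q0 = a.(b.0 + (0 + 0)) :: =a=> q1
  q1 = b.0 + (0 + 0) :: =b=> q2
  q2 = 0 :: ·
Run σ = ⟨b⟩ on P: start {p0}
  step 1 (b): {p1}
  ✓ P
Run σ = ⟨b⟩ on Q: start {q0}
  step 1 (b): ∅ (Q stuck)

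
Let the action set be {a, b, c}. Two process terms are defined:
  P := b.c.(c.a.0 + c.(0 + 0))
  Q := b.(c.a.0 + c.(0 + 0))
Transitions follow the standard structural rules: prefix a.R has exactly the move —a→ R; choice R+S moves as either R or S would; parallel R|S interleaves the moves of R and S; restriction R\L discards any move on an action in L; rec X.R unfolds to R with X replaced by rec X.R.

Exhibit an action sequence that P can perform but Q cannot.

bcc

LTS(P): 6 reachable states
  u0 = b.c.(c.a.0 + c.(0 + 0)) :: --b--▸ u1
  u1 = c.(c.a.0 + c.(0 + 0)) :: --c--▸ u2
  u2 = c.a.0 + c.(0 + 0) :: --c--▸ u3, --c--▸ u4
  u3 = 0 + 0 :: (no moves)
  u4 = a.0 :: --a--▸ u5
  u5 = 0 :: (no moves)
LTS(Q): 5 reachable states
  v0 = b.(c.a.0 + c.(0 + 0)) :: --b--▸ v1
  v1 = c.a.0 + c.(0 + 0) :: --c--▸ v2, --c--▸ v3
  v2 = 0 + 0 :: (no moves)
  v3 = a.0 :: --a--▸ v4
  v4 = 0 :: (no moves)
Trace ⟨bcc⟩ through P, begin at {u0}:
  after b @ step 1: {u1}
  after c @ step 2: {u2}
  after c @ step 3: {u3, u4}
  — P admits the full trace.
Trace ⟨bcc⟩ through Q, begin at {v0}:
  after b @ step 1: {v1}
  after c @ step 2: {v2, v3}
  after c @ step 3: ∅ (Q stuck)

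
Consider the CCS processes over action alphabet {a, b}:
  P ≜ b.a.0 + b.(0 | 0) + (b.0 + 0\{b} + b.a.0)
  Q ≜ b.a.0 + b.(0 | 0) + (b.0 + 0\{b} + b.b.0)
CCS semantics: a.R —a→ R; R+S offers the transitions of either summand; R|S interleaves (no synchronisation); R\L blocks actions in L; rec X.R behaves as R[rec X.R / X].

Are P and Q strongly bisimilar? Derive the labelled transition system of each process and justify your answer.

P ≁ Q

LTS(P): 4 reachable states
  p0 = b.a.0 + b.(0 | 0) + (b.0 + 0\{b} + b.a.0) :: -b-> p1, -b-> p2, -b-> p3
  p1 = 0 :: ∅
  p2 = 0 | 0 :: ∅
  p3 = a.0 :: -a-> p1
LTS(Q): 5 reachable states
  q0 = b.a.0 + b.(0 | 0) + (b.0 + 0\{b} + b.b.0) :: -b-> q1, -b-> q2, -b-> q3, -b-> q4
  q1 = 0 :: ∅
  q2 = 0 | 0 :: ∅
  q3 = a.0 :: -a-> q1
  q4 = b.0 :: -b-> q1
Coarsest stable partition (strong bisimilarity classes):
  B0 = {p0}
  B1 = {p3, q3}
  B2 = {p1, p2, q1, q2}
  B3 = {q0}
  B4 = {q4}
p0 ∈ B0, q0 ∈ B3 → different blocks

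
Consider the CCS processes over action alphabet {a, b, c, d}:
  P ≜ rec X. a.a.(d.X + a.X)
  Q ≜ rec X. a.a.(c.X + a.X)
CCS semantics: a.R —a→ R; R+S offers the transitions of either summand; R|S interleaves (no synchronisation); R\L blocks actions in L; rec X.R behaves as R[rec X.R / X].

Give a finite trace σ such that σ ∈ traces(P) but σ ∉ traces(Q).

aad

LTS(P): 3 reachable states
  m0 = rec X. a.a.(d.X + a.X) | —a→ m1
  m1 = a.(d.(rec X. a.a.(d.X + a.X)) + a.(rec X. a.a.(d.X + a.X))) | —a→ m2
  m2 = d.(rec X. a.a.(d.X + a.X)) + a.(rec X. a.a.(d.X + a.X)) | —a→ m0, —d→ m0
LTS(Q): 3 reachable states
  n0 = rec X. a.a.(c.X + a.X) | —a→ n1
  n1 = a.(c.(rec X. a.a.(c.X + a.X)) + a.(rec X. a.a.(c.X + a.X))) | —a→ n2
  n2 = c.(rec X. a.a.(c.X + a.X)) + a.(rec X. a.a.(c.X + a.X)) | —a→ n0, —c→ n0
Run σ = ⟨aad⟩ on P: start {m0}
  step 1 (a): {m1}
  step 2 (a): {m2}
  step 3 (d): {m0}
  P completes σ.
Run σ = ⟨aad⟩ on Q: start {n0}
  step 1 (a): {n1}
  step 2 (a): {n2}
  step 3 (d): ∅  — Q cannot continue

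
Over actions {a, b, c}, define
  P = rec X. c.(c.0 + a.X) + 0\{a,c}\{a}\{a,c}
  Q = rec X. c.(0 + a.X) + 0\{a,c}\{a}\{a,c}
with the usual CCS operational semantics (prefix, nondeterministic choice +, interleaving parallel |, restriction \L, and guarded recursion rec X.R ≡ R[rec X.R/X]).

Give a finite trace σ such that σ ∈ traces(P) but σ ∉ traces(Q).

cc

LTS(P): 3 reachable states
  p0 = rec X. c.(c.0 + a.X) + 0\{a,c}\{a}\{a,c} → ··c··> p1
  p1 = c.0 + a.(rec X. c.(c.0 + a.X) + 0\{a,c}\{a}\{a,c}) → ··a··> p0, ··c··> p2
  p2 = 0 → ·
LTS(Q): 2 reachable states
  q0 = rec X. c.(0 + a.X) + 0\{a,c}\{a}\{a,c} → ··c··> q1
  q1 = 0 + a.(rec X. c.(0 + a.X) + 0\{a,c}\{a}\{a,c}) → ··a··> q0
Trace ⟨cc⟩ through P, begin at {p0}:
  step 1 (c): {p1}
  step 2 (c): {p2}
  P completes σ.
Trace ⟨cc⟩ through Q, begin at {q0}:
  step 1 (c): {q1}
  step 2 (c): ∅ (Q stuck)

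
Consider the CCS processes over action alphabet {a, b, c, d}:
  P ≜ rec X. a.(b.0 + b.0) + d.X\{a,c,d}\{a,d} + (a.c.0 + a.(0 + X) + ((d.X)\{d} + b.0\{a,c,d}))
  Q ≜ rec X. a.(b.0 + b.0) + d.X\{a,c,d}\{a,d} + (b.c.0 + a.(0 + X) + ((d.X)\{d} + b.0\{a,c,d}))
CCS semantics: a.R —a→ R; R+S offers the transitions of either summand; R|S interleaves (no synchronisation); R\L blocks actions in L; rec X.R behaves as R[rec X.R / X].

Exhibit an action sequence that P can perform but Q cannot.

P's transition system — 8 states:
  u0 = rec X. a.(b.0 + b.0) + d.X\{a,c,d}\{a,d} + (a.c.0 + a.(0 + X) + ((d.X)\{d} + b.0\{a,c,d})) :: --a--▸ u1, --a--▸ u2, --a--▸ u3, --b--▸ u4, --d--▸ u5
  u1 = 0 + (rec X. a.(b.0 + b.0) + d.X\{a,c,d}\{a,d} + (a.c.0 + a.(0 + X) + ((d.X)\{d} + b.0\{a,c,d}))) :: --a--▸ u1, --a--▸ u2, --a--▸ u3, --b--▸ u4, --d--▸ u5
  u2 = b.0 + b.0 :: --b--▸ u6
  u3 = c.0 :: --c--▸ u6
  u4 = 0\{a,c,d} :: deadlocked
  u5 = (rec X. a.(b.0 + b.0) + d.X\{a,c,d}\{a,d} + (a.c.0 + a.(0 + X) + ((d.X)\{d} + b.0\{a,c,d})))\{a,c,d}\{a,d} :: --b--▸ u7
  u6 = 0 :: deadlocked
  u7 = 0\{a,c,d}\{a,c,d}\{a,d} :: deadlocked
Q's transition system — 9 states:
  v0 = rec X. a.(b.0 + b.0) + d.X\{a,c,d}\{a,d} + (b.c.0 + a.(0 + X) + ((d.X)\{d} + b.0\{a,c,d})) :: --a--▸ v1, --a--▸ v2, --b--▸ v3, --b--▸ v4, --d--▸ v5
  v1 = 0 + (rec X. a.(b.0 + b.0) + d.X\{a,c,d}\{a,d} + (b.c.0 + a.(0 + X) + ((d.X)\{d} + b.0\{a,c,d}))) :: --a--▸ v1, --a--▸ v2, --b--▸ v3, --b--▸ v4, --d--▸ v5
  v2 = b.0 + b.0 :: --b--▸ v6
  v3 = 0\{a,c,d} :: deadlocked
  v4 = c.0 :: --c--▸ v6
  v5 = (rec X. a.(b.0 + b.0) + d.X\{a,c,d}\{a,d} + (b.c.0 + a.(0 + X) + ((d.X)\{d} + b.0\{a,c,d})))\{a,c,d}\{a,d} :: --b--▸ v7, --b--▸ v8
  v6 = 0 :: deadlocked
  v7 = (c.0)\{a,c,d}\{a,d} :: deadlocked
  v8 = 0\{a,c,d}\{a,c,d}\{a,d} :: deadlocked
Run σ = ⟨ac⟩ on P: start {u0}
  [1] a ⇒ {u1, u2, u3}
  [2] c ⇒ {u6}
  P completes σ.
Run σ = ⟨ac⟩ on Q: start {v0}
  [1] a ⇒ {v1, v2}
  [2] c ⇒ ∅  — Q cannot continue

ac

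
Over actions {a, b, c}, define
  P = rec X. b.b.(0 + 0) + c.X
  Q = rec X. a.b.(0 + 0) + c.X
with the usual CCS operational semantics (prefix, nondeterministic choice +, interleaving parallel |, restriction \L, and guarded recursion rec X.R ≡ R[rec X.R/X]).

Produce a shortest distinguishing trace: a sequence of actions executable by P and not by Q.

P's transition system — 3 states:
  p0 = rec X. b.b.(0 + 0) + c.X → --b--▸ p1, --c--▸ p0
  p1 = b.(0 + 0) → --b--▸ p2
  p2 = 0 + 0 → deadlocked
Q's transition system — 3 states:
  q0 = rec X. a.b.(0 + 0) + c.X → --a--▸ q1, --c--▸ q0
  q1 = b.(0 + 0) → --b--▸ q2
  q2 = 0 + 0 → deadlocked
Executing b from P (initial set {p0}):
  after b @ step 1: {p1}
  ✓ P
Executing b from Q (initial set {q0}):
  after b @ step 1: no successor for Q

b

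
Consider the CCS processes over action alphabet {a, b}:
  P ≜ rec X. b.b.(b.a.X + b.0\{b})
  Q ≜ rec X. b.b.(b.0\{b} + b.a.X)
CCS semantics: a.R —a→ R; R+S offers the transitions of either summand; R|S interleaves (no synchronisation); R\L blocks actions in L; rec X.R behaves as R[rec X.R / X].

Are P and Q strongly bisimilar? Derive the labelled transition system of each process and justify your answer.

P ~ Q

LTS(P): 5 reachable states
  u0 = rec X. b.b.(b.a.X + b.0\{b}) → ··b··> u1
  u1 = b.(b.a.(rec X. b.b.(b.a.X + b.0\{b})) + b.0\{b}) → ··b··> u2
  u2 = b.a.(rec X. b.b.(b.a.X + b.0\{b})) + b.0\{b} → ··b··> u3, ··b··> u4
  u3 = 0\{b} → deadlocked
  u4 = a.(rec X. b.b.(b.a.X + b.0\{b})) → ··a··> u0
LTS(Q): 5 reachable states
  v0 = rec X. b.b.(b.0\{b} + b.a.X) → ··b··> v1
  v1 = b.(b.0\{b} + b.a.(rec X. b.b.(b.0\{b} + b.a.X))) → ··b··> v2
  v2 = b.0\{b} + b.a.(rec X. b.b.(b.0\{b} + b.a.X)) → ··b··> v3, ··b··> v4
  v3 = 0\{b} → deadlocked
  v4 = a.(rec X. b.b.(b.0\{b} + b.a.X)) → ··a··> v0
Bisimilarity quotient blocks:
  B0 = {u0, v0}
  B1 = {u1, v1}
  B2 = {u2, v2}
  B3 = {u3, v3}
  B4 = {u4, v4}
u0 ∈ B0, v0 ∈ B0 → same block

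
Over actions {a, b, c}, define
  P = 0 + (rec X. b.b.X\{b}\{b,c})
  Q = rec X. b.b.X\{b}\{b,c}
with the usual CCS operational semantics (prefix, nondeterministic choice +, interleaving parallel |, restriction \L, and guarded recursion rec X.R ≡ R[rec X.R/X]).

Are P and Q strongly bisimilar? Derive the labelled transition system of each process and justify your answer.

LTS(P): 3 reachable states
  u0 = 0 + (rec X. b.b.X\{b}\{b,c}) ⊢ —b→ u1
  u1 = b.(rec X. b.b.X\{b}\{b,c})\{b}\{b,c} ⊢ —b→ u2
  u2 = (rec X. b.b.X\{b}\{b,c})\{b}\{b,c} ⊢ ·
LTS(Q): 3 reachable states
  v0 = rec X. b.b.X\{b}\{b,c} ⊢ —b→ v1
  v1 = b.(rec X. b.b.X\{b}\{b,c})\{b}\{b,c} ⊢ —b→ v2
  v2 = (rec X. b.b.X\{b}\{b,c})\{b}\{b,c} ⊢ ·
Bisimilarity quotient blocks:
  B0 = {u0, v0}
  B1 = {u1, v1}
  B2 = {u2, v2}
u0 ∈ B0, v0 ∈ B0 → same block

YES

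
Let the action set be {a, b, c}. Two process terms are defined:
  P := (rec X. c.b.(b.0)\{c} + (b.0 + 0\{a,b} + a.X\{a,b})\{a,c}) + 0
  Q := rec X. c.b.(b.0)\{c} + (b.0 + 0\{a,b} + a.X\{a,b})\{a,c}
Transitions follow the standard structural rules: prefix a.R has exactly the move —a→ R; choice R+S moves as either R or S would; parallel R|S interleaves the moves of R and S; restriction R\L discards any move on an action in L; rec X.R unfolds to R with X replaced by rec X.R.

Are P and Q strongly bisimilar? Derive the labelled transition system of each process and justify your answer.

P's transition system — 5 states:
  s0 = (rec X. c.b.(b.0)\{c} + (b.0 + 0\{a,b} + a.X\{a,b})\{a,c}) + 0 → —b→ s1, —c→ s2
  s1 = 0\{a,c} → (no moves)
  s2 = b.(b.0)\{c} → —b→ s3
  s3 = (b.0)\{c} → —b→ s4
  s4 = 0\{c} → (no moves)
Q's transition system — 5 states:
  t0 = rec X. c.b.(b.0)\{c} + (b.0 + 0\{a,b} + a.X\{a,b})\{a,c} → —b→ t1, —c→ t2
  t1 = 0\{a,c} → (no moves)
  t2 = b.(b.0)\{c} → —b→ t3
  t3 = (b.0)\{c} → —b→ t4
  t4 = 0\{c} → (no moves)
Partition-refinement fixed point:
  B0 = {s0, t0}
  B1 = {s2, t2}
  B2 = {s3, t3}
  B3 = {s1, s4, t1, t4}
s0 ∈ B0, t0 ∈ B0 → same block

bisimilar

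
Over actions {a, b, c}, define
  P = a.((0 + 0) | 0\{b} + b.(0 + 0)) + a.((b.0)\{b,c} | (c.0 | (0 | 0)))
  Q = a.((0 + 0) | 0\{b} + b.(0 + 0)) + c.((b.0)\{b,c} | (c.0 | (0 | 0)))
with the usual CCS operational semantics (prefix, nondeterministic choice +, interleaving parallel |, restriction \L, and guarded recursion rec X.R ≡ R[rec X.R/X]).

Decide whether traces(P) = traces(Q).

Reachable graph of P (5 states):
  u0 = a.((0 + 0) | 0\{b} + b.(0 + 0)) + a.((b.0)\{b,c} | (c.0 | (0 | 0))) ⊢ -a-> u1, -a-> u2
  u1 = (0 + 0) | 0\{b} + b.(0 + 0) ⊢ -b-> u3
  u2 = (b.0)\{b,c} | (c.0 | (0 | 0)) ⊢ -c-> u4
  u3 = 0 + 0 ⊢ ∅
  u4 = (b.0)\{b,c} | (0 | (0 | 0)) ⊢ ∅
Reachable graph of Q (5 states):
  v0 = a.((0 + 0) | 0\{b} + b.(0 + 0)) + c.((b.0)\{b,c} | (c.0 | (0 | 0))) ⊢ -a-> v1, -c-> v2
  v1 = (0 + 0) | 0\{b} + b.(0 + 0) ⊢ -b-> v3
  v2 = (b.0)\{b,c} | (c.0 | (0 | 0)) ⊢ -c-> v4
  v3 = 0 + 0 ⊢ ∅
  v4 = (b.0)\{b,c} | (0 | (0 | 0)) ⊢ ∅
Trace ⟨ac⟩ through P, begin at {u0}:
  step 1 (a): {u1, u2}
  step 2 (c): {u4}
  ✓ P
Trace ⟨ac⟩ through Q, begin at {v0}:
  step 1 (a): {v1}
  step 2 (c): no successor for Q

NO — witness ⟨ac⟩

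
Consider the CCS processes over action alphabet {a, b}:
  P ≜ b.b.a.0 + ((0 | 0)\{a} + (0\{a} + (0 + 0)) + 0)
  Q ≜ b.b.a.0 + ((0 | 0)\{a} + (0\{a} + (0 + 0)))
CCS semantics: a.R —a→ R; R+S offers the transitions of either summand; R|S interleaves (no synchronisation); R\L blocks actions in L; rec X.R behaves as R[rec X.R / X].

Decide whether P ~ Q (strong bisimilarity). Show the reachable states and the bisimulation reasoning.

P's transition system — 4 states:
  p0 = b.b.a.0 + ((0 | 0)\{a} + (0\{a} + (0 + 0)) + 0) | -b-> p1
  p1 = b.a.0 | -b-> p2
  p2 = a.0 | -a-> p3
  p3 = 0 | stopped
Q's transition system — 4 states:
  q0 = b.b.a.0 + ((0 | 0)\{a} + (0\{a} + (0 + 0))) | -b-> q1
  q1 = b.a.0 | -b-> q2
  q2 = a.0 | -a-> q3
  q3 = 0 | stopped
Coarsest stable partition (strong bisimilarity classes):
  B0 = {p0, q0}
  B1 = {p1, q1}
  B2 = {p2, q2}
  B3 = {p3, q3}
p0 ∈ B0, q0 ∈ B0 → same block

P ~ Q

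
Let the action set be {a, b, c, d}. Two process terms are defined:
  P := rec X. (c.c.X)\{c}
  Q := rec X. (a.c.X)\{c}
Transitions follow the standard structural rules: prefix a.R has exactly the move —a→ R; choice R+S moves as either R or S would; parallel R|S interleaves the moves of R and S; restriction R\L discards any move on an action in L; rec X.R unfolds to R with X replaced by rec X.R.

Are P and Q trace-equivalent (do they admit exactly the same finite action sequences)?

NO — witness ⟨a⟩

LTS(P): 1 reachable states
  p0 = rec X. (c.c.X)\{c} :: (no moves)
LTS(Q): 2 reachable states
  q0 = rec X. (a.c.X)\{c} :: =a=> q1
  q1 = (c.(rec X. (a.c.X)\{c}))\{c} :: (no moves)
Run σ = ⟨a⟩ on Q: start {q0}
  [1] a ⇒ {q1}
  Q completes σ.
Run σ = ⟨a⟩ on P: start {p0}
  [1] a ⇒ no successor for P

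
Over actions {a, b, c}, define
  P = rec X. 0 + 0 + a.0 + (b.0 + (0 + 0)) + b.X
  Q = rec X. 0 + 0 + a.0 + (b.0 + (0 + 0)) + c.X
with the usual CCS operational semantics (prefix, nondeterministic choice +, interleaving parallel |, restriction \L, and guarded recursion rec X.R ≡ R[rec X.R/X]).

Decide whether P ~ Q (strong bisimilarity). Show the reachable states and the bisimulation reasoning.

not bisimilar

LTS(P): 2 reachable states
  p0 = rec X. 0 + 0 + a.0 + (b.0 + (0 + 0)) + b.X ⊢ =a=> p1, =b=> p0, =b=> p1
  p1 = 0 ⊢ (no moves)
LTS(Q): 2 reachable states
  q0 = rec X. 0 + 0 + a.0 + (b.0 + (0 + 0)) + c.X ⊢ =a=> q1, =b=> q1, =c=> q0
  q1 = 0 ⊢ (no moves)
Coarsest stable partition (strong bisimilarity classes):
  B0 = {p0}
  B1 = {p1, q1}
  B2 = {q0}
p0 ∈ B0, q0 ∈ B2 → different blocks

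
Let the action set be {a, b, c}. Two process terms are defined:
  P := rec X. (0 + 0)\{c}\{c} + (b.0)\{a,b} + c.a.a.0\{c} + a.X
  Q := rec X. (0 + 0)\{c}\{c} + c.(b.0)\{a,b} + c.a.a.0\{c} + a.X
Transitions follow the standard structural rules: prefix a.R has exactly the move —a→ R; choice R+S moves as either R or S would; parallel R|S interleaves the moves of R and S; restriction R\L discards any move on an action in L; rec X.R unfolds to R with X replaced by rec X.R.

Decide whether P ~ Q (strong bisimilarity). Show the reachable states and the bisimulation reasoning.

not bisimilar

P's transition system — 4 states:
  u0 = rec X. (0 + 0)\{c}\{c} + (b.0)\{a,b} + c.a.a.0\{c} + a.X | --a--▸ u0, --c--▸ u1
  u1 = a.a.0\{c} | --a--▸ u2
  u2 = a.0\{c} | --a--▸ u3
  u3 = 0\{c} | ∅
Q's transition system — 5 states:
  v0 = rec X. (0 + 0)\{c}\{c} + c.(b.0)\{a,b} + c.a.a.0\{c} + a.X | --a--▸ v0, --c--▸ v1, --c--▸ v2
  v1 = (b.0)\{a,b} | ∅
  v2 = a.a.0\{c} | --a--▸ v3
  v3 = a.0\{c} | --a--▸ v4
  v4 = 0\{c} | ∅
Partition-refinement fixed point:
  B0 = {u0}
  B1 = {u1, v2}
  B2 = {u2, v3}
  B3 = {u3, v1, v4}
  B4 = {v0}
u0 ∈ B0, v0 ∈ B4 → different blocks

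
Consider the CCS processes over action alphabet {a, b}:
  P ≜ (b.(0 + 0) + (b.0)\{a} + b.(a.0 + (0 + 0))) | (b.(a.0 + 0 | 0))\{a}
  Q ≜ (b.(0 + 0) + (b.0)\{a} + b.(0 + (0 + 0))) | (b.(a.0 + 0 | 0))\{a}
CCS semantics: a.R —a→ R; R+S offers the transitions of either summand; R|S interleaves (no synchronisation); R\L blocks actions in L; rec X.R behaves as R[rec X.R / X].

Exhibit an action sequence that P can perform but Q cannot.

ba

Reachable graph of P (10 states):
  u0 = (b.(0 + 0) + (b.0)\{a} + b.(a.0 + (0 + 0))) | (b.(a.0 + 0 | 0))\{a} | =b=> u1, =b=> u2, =b=> u3, =b=> u4
  u1 = (0 + 0) | (b.(a.0 + 0 | 0))\{a} | =b=> u5
  u2 = (a.0 + (0 + 0)) | (b.(a.0 + 0 | 0))\{a} | =a=> u6, =b=> u7
  u3 = (b.(0 + 0) + (b.0)\{a} + b.(a.0 + (0 + 0))) | (a.0 + 0 | 0)\{a} | =b=> u5, =b=> u7, =b=> u8
  u4 = 0\{a} | (b.(a.0 + 0 | 0))\{a} | =b=> u8
  u5 = (0 + 0) | (a.0 + 0 | 0)\{a} | ∅
  u6 = 0 | (b.(a.0 + 0 | 0))\{a} | =b=> u9
  u7 = (a.0 + (0 + 0)) | (a.0 + 0 | 0)\{a} | =a=> u9
  u8 = 0\{a} | (a.0 + 0 | 0)\{a} | ∅
  u9 = 0 | (a.0 + 0 | 0)\{a} | ∅
Reachable graph of Q (8 states):
  v0 = (b.(0 + 0) + (b.0)\{a} + b.(0 + (0 + 0))) | (b.(a.0 + 0 | 0))\{a} | =b=> v1, =b=> v2, =b=> v3, =b=> v4
  v1 = (0 + (0 + 0)) | (b.(a.0 + 0 | 0))\{a} | =b=> v5
  v2 = (0 + 0) | (b.(a.0 + 0 | 0))\{a} | =b=> v6
  v3 = (b.(0 + 0) + (b.0)\{a} + b.(0 + (0 + 0))) | (a.0 + 0 | 0)\{a} | =b=> v5, =b=> v6, =b=> v7
  v4 = 0\{a} | (b.(a.0 + 0 | 0))\{a} | =b=> v7
  v5 = (0 + (0 + 0)) | (a.0 + 0 | 0)\{a} | ∅
  v6 = (0 + 0) | (a.0 + 0 | 0)\{a} | ∅
  v7 = 0\{a} | (a.0 + 0 | 0)\{a} | ∅
Executing ba from P (initial set {u0}):
  after b @ step 1: {u1, u2, u3, u4}
  after a @ step 2: {u6}
  — P admits the full trace.
Executing ba from Q (initial set {v0}):
  after b @ step 1: {v1, v2, v3, v4}
  after a @ step 2: no successor for Q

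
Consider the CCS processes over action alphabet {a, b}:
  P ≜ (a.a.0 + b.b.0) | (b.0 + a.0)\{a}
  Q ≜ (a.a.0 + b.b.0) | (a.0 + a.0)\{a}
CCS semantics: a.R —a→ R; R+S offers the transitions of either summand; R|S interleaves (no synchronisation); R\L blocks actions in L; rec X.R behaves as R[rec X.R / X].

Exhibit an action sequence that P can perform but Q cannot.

Reachable graph of P (8 states):
  u0 = (a.a.0 + b.b.0) | (b.0 + a.0)\{a} :: -a-> u1, -b-> u2, -b-> u3
  u1 = a.0 | (b.0 + a.0)\{a} :: -a-> u4, -b-> u5
  u2 = (a.a.0 + b.b.0) | 0\{a} :: -a-> u5, -b-> u6
  u3 = b.0 | (b.0 + a.0)\{a} :: -b-> u4, -b-> u6
  u4 = 0 | (b.0 + a.0)\{a} :: -b-> u7
  u5 = a.0 | 0\{a} :: -a-> u7
  u6 = b.0 | 0\{a} :: -b-> u7
  u7 = 0 | 0\{a} :: (no moves)
Reachable graph of Q (4 states):
  v0 = (a.a.0 + b.b.0) | (a.0 + a.0)\{a} :: -a-> v1, -b-> v2
  v1 = a.0 | (a.0 + a.0)\{a} :: -a-> v3
  v2 = b.0 | (a.0 + a.0)\{a} :: -b-> v3
  v3 = 0 | (a.0 + a.0)\{a} :: (no moves)
Executing ab from P (initial set {u0}):
  after a @ step 1: {u1}
  after b @ step 2: {u5}
  P completes σ.
Executing ab from Q (initial set {v0}):
  after a @ step 1: {v1}
  after b @ step 2: ∅  — Q cannot continue

ab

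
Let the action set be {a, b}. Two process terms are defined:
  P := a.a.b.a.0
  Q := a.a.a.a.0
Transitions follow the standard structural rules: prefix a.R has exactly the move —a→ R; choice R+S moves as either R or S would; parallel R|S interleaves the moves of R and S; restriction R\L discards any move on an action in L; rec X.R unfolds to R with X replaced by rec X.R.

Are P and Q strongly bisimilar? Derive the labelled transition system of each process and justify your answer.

NO

Reachable graph of P (5 states):
  s0 = a.a.b.a.0 ⊢ —a→ s1
  s1 = a.b.a.0 ⊢ —a→ s2
  s2 = b.a.0 ⊢ —b→ s3
  s3 = a.0 ⊢ —a→ s4
  s4 = 0 ⊢ ∅
Reachable graph of Q (5 states):
  t0 = a.a.a.a.0 ⊢ —a→ t1
  t1 = a.a.a.0 ⊢ —a→ t2
  t2 = a.a.0 ⊢ —a→ t3
  t3 = a.0 ⊢ —a→ t4
  t4 = 0 ⊢ ∅
Coarsest stable partition (strong bisimilarity classes):
  B0 = {s0}
  B1 = {s1}
  B2 = {s2}
  B3 = {s3, t3}
  B4 = {s4, t4}
  B5 = {t0}
  B6 = {t1}
  B7 = {t2}
s0 ∈ B0, t0 ∈ B5 → different blocks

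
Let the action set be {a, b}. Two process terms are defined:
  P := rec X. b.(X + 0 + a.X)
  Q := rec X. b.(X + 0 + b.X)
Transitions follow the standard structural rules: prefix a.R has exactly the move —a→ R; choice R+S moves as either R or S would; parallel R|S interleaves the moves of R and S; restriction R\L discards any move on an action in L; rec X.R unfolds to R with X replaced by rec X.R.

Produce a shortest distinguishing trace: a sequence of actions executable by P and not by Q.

ba

Reachable graph of P (2 states):
  m0 = rec X. b.(X + 0 + a.X) | —b→ m1
  m1 = (rec X. b.(X + 0 + a.X)) + 0 + a.(rec X. b.(X + 0 + a.X)) | —a→ m0, —b→ m1
Reachable graph of Q (2 states):
  n0 = rec X. b.(X + 0 + b.X) | —b→ n1
  n1 = (rec X. b.(X + 0 + b.X)) + 0 + b.(rec X. b.(X + 0 + b.X)) | —b→ n0, —b→ n1
Executing ba from P (initial set {m0}):
  [1] b ⇒ {m1}
  [2] a ⇒ {m0}
  — P admits the full trace.
Executing ba from Q (initial set {n0}):
  [1] b ⇒ {n1}
  [2] a ⇒ no successor for Q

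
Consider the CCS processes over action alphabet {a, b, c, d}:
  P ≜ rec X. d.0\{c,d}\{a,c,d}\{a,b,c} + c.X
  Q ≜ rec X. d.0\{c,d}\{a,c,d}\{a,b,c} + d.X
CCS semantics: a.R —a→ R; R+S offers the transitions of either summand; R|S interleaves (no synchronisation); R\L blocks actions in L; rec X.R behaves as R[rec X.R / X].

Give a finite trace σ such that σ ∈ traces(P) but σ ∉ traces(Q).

c

LTS(P): 2 reachable states
  m0 = rec X. d.0\{c,d}\{a,c,d}\{a,b,c} + c.X :: =c=> m0, =d=> m1
  m1 = 0\{c,d}\{a,c,d}\{a,b,c} :: ∅
LTS(Q): 2 reachable states
  n0 = rec X. d.0\{c,d}\{a,c,d}\{a,b,c} + d.X :: =d=> n0, =d=> n1
  n1 = 0\{c,d}\{a,c,d}\{a,b,c} :: ∅
Run σ = ⟨c⟩ on P: start {m0}
  after c @ step 1: {m0}
  — P admits the full trace.
Run σ = ⟨c⟩ on Q: start {n0}
  after c @ step 1: ∅  — Q cannot continue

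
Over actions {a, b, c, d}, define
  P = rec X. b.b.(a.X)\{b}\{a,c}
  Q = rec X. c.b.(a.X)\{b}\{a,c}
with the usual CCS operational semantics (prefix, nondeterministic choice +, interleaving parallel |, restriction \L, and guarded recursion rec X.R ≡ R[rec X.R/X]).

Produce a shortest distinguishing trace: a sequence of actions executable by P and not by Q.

Reachable graph of P (3 states):
  s0 = rec X. b.b.(a.X)\{b}\{a,c} → —b→ s1
  s1 = b.(a.(rec X. b.b.(a.X)\{b}\{a,c}))\{b}\{a,c} → —b→ s2
  s2 = (a.(rec X. b.b.(a.X)\{b}\{a,c}))\{b}\{a,c} → deadlocked
Reachable graph of Q (3 states):
  t0 = rec X. c.b.(a.X)\{b}\{a,c} → —c→ t1
  t1 = b.(a.(rec X. c.b.(a.X)\{b}\{a,c}))\{b}\{a,c} → —b→ t2
  t2 = (a.(rec X. c.b.(a.X)\{b}\{a,c}))\{b}\{a,c} → deadlocked
Trace ⟨b⟩ through P, begin at {s0}:
  after b @ step 1: {s1}
  ✓ P
Trace ⟨b⟩ through Q, begin at {t0}:
  after b @ step 1: ∅ (Q stuck)

b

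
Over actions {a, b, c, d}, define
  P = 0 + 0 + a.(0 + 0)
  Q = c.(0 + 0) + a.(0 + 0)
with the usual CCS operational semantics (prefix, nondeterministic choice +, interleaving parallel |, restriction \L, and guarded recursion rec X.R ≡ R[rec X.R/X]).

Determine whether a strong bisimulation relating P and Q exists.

NO

LTS(P): 2 reachable states
  m0 = 0 + 0 + a.(0 + 0) :: =a=> m1
  m1 = 0 + 0 :: (no moves)
LTS(Q): 2 reachable states
  n0 = c.(0 + 0) + a.(0 + 0) :: =a=> n1, =c=> n1
  n1 = 0 + 0 :: (no moves)
Coarsest stable partition (strong bisimilarity classes):
  B0 = {m0}
  B1 = {m1, n1}
  B2 = {n0}
m0 ∈ B0, n0 ∈ B2 → different blocks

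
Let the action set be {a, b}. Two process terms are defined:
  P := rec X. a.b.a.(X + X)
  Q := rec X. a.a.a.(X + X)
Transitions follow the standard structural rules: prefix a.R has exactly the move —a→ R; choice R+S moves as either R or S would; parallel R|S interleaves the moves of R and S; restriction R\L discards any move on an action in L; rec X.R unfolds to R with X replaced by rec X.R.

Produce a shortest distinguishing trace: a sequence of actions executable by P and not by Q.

LTS(P): 4 reachable states
  p0 = rec X. a.b.a.(X + X) ⊢ --a--▸ p1
  p1 = b.a.((rec X. a.b.a.(X + X)) + (rec X. a.b.a.(X + X))) ⊢ --b--▸ p2
  p2 = a.((rec X. a.b.a.(X + X)) + (rec X. a.b.a.(X + X))) ⊢ --a--▸ p3
  p3 = (rec X. a.b.a.(X + X)) + (rec X. a.b.a.(X + X)) ⊢ --a--▸ p1
LTS(Q): 4 reachable states
  q0 = rec X. a.a.a.(X + X) ⊢ --a--▸ q1
  q1 = a.a.((rec X. a.a.a.(X + X)) + (rec X. a.a.a.(X + X))) ⊢ --a--▸ q2
  q2 = a.((rec X. a.a.a.(X + X)) + (rec X. a.a.a.(X + X))) ⊢ --a--▸ q3
  q3 = (rec X. a.a.a.(X + X)) + (rec X. a.a.a.(X + X)) ⊢ --a--▸ q1
Trace ⟨ab⟩ through P, begin at {p0}:
  step 1 (a): {p1}
  step 2 (b): {p2}
  P completes σ.
Trace ⟨ab⟩ through Q, begin at {q0}:
  step 1 (a): {q1}
  step 2 (b): ∅ (Q stuck)

ab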